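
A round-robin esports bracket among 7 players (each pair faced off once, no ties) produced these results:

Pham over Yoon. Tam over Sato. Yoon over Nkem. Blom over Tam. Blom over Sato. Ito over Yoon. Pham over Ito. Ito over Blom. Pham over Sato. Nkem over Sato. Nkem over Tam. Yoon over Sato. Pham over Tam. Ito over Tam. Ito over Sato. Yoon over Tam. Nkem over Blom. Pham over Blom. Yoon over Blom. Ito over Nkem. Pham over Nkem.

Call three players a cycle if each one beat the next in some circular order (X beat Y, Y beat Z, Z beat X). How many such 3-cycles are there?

Win totals: Sato 0, Nkem 3, Blom 2, Pham 6, Ito 5, Yoon 4, Tam 1.
A player with w wins dominates both others in C(w,2) triples; summing gives 0 + 3 + 1 + 15 + 10 + 6 + 0 = 35 transitive triples.
Total triples C(7,3) = 35, so cyclic triples = 35 − 35 = 0.

0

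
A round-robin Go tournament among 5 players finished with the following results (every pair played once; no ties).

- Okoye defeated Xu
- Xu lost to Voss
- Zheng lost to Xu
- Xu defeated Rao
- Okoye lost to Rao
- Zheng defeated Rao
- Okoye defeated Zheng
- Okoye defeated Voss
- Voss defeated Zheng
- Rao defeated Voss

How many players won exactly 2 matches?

Win totals: Rao 2, Zheng 1, Voss 2, Xu 2, Okoye 3.
Exactly 2: Rao, Voss, Xu — 3 players.

3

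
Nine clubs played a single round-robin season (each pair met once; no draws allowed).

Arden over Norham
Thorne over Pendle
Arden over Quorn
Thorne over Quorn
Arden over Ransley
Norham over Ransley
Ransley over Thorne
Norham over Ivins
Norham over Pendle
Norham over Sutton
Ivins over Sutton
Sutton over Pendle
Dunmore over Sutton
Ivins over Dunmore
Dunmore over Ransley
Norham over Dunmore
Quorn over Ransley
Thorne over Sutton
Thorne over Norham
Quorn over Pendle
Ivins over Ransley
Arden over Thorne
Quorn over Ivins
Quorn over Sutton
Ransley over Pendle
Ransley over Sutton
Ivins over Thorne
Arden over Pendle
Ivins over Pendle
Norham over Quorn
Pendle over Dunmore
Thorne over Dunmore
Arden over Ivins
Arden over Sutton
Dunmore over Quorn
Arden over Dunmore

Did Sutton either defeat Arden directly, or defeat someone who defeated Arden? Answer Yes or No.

No

Sutton did not beat Arden directly.
Sutton beat Pendle, but each of them lost to Arden. No two-step path.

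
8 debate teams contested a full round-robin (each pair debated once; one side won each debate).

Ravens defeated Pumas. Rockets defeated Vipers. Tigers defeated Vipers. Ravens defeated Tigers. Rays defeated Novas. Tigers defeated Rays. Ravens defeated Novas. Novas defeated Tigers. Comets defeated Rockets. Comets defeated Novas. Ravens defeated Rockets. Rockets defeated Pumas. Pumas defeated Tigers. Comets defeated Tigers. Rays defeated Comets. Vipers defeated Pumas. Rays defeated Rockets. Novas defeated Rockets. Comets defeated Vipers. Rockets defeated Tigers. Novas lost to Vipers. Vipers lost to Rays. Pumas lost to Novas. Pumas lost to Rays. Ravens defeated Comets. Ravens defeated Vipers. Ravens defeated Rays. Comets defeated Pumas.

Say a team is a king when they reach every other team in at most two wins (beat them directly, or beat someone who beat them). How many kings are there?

1

Rockets cannot reach Comets, Ravens in two steps.
Vipers cannot reach Rays, Comets, Ravens in two steps.
Rays cannot reach Ravens in two steps.
Tigers cannot reach Ravens in two steps.
Pumas cannot reach Rockets, Comets, Novas, Ravens in two steps.
Comets cannot reach Ravens in two steps.
Novas cannot reach Comets, Ravens in two steps.
Ravens reaches everyone (king).
Kings: Ravens — 1.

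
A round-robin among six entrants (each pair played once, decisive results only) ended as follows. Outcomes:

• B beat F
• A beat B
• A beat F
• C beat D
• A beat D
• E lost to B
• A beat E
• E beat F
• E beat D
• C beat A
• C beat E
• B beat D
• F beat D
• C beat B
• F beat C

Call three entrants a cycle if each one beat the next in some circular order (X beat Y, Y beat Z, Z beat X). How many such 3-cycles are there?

Win totals: A 4, B 3, C 4, D 0, E 2, F 2.
An entrant with w wins dominates both others in C(w,2) triples; summing gives 6 + 3 + 6 + 0 + 1 + 1 = 17 transitive triples.
Total triples C(6,3) = 20, so cyclic triples = 20 − 17 = 3.

3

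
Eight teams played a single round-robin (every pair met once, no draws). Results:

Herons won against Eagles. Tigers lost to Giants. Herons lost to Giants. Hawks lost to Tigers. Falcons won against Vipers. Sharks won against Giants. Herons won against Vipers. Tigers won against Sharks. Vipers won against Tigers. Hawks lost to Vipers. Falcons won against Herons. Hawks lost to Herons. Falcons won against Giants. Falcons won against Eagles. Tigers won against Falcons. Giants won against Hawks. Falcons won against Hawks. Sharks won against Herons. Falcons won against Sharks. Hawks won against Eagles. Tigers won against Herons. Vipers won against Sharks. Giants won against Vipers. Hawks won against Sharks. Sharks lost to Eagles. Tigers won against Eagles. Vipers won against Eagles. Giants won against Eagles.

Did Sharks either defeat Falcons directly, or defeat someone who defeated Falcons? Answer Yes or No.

Sharks did not beat Falcons directly.
Sharks beat Giants, Herons, but each of them lost to Falcons. No two-step path.

No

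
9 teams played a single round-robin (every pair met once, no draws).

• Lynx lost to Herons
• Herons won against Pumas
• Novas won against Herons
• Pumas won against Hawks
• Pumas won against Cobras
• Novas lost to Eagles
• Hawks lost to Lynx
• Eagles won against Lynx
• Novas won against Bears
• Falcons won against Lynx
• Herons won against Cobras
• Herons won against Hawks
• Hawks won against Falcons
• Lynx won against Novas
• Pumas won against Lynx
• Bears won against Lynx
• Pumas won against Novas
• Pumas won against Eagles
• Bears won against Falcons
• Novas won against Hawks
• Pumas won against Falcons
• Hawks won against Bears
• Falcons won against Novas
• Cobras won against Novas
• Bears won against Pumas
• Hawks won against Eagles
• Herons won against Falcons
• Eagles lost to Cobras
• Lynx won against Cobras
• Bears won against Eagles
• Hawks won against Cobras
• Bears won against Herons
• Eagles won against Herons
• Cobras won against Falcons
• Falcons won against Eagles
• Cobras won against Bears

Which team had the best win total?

Pumas

Win totals: Cobras 4, Hawks 4, Bears 5, Novas 3, Pumas 6, Eagles 3, Falcons 3, Lynx 3, Herons 5.
Pumas leads with 6 wins (next highest: 5).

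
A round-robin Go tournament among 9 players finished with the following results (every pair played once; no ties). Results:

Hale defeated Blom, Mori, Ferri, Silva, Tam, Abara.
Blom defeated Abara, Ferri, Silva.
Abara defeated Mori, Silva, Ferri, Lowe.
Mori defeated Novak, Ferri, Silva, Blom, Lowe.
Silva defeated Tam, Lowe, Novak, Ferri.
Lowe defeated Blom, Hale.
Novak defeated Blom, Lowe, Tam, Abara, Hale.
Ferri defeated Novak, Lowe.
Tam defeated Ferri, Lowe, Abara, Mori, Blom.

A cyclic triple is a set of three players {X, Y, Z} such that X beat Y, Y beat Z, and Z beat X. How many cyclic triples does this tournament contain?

22

Win totals: Blom 3, Lowe 2, Ferri 2, Mori 5, Silva 4, Hale 6, Tam 5, Abara 4, Novak 5.
A player with w wins dominates both others in C(w,2) triples; summing gives 3 + 1 + 1 + 10 + 6 + 15 + 10 + 6 + 10 = 62 transitive triples.
Total triples C(9,3) = 84, so cyclic triples = 84 − 62 = 22.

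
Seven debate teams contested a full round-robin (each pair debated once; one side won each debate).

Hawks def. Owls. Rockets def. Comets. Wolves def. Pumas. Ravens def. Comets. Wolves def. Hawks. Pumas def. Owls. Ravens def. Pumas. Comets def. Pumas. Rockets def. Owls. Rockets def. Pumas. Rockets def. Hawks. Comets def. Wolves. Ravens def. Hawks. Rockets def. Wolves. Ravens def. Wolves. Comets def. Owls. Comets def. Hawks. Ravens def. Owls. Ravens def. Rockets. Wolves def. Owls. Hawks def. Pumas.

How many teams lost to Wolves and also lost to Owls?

0

Wolves beat: Pumas, Owls, Hawks.
Owls beat: no one.
No one was beaten by both.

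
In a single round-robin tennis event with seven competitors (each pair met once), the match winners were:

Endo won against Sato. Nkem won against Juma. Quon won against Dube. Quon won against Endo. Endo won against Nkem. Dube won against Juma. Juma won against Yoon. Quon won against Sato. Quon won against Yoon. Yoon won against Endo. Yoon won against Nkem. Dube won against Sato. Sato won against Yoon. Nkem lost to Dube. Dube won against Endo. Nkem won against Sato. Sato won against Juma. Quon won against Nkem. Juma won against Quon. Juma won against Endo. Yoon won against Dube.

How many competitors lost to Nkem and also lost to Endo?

Nkem beat: Juma, Sato.
Endo beat: Sato, Nkem.
Both beat: Sato — 1.

1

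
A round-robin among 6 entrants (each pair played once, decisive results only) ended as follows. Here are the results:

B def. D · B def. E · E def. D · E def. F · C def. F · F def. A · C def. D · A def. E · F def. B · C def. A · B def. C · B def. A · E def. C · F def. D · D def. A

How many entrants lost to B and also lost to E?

2

B beat: A, C, D, E.
E beat: C, D, F.
Both beat: C, D — 2.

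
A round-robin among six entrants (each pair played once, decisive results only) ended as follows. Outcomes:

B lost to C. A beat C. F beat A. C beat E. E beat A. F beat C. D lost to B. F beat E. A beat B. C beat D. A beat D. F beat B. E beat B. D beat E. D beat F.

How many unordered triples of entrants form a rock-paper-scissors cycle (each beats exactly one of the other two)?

6

Win totals: A 3, B 1, C 3, D 2, E 2, F 4.
An entrant with w wins dominates both others in C(w,2) triples; summing gives 3 + 0 + 3 + 1 + 1 + 6 = 14 transitive triples.
Total triples C(6,3) = 20, so cyclic triples = 20 − 14 = 6.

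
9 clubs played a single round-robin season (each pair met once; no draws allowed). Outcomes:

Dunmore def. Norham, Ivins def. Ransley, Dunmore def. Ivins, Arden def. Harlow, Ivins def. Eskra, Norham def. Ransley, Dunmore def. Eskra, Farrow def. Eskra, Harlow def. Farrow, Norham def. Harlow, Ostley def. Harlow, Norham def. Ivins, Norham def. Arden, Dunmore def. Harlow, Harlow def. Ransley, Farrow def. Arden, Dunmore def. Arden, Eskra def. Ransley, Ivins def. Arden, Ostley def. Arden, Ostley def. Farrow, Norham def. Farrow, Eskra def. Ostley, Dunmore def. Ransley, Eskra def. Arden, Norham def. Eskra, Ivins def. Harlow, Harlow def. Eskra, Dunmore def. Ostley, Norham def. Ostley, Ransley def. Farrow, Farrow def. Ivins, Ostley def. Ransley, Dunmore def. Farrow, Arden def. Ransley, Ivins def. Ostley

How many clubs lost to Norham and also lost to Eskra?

Norham beat: Ransley, Ivins, Harlow, Eskra, Arden, Ostley, Farrow.
Eskra beat: Ransley, Arden, Ostley.
Both beat: Ransley, Arden, Ostley — 3.

3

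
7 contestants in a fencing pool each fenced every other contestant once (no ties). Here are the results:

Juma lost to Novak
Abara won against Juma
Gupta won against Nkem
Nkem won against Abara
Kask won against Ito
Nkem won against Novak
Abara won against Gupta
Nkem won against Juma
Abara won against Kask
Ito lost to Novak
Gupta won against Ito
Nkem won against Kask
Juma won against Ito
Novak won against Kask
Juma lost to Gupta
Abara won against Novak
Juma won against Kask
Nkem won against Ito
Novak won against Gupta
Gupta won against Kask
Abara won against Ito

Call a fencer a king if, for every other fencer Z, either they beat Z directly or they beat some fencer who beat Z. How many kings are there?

3

Novak cannot reach Abara in two steps.
Juma cannot reach Novak, Gupta, Nkem, Abara in two steps.
Gupta reaches everyone (king).
Nkem reaches everyone (king).
Abara reaches everyone (king).
Ito cannot reach Novak, Juma, Gupta, Nkem, Abara, Kask in two steps.
Kask cannot reach Novak, Juma, Gupta, Nkem, Abara in two steps.
Kings: Gupta, Nkem, Abara — 3.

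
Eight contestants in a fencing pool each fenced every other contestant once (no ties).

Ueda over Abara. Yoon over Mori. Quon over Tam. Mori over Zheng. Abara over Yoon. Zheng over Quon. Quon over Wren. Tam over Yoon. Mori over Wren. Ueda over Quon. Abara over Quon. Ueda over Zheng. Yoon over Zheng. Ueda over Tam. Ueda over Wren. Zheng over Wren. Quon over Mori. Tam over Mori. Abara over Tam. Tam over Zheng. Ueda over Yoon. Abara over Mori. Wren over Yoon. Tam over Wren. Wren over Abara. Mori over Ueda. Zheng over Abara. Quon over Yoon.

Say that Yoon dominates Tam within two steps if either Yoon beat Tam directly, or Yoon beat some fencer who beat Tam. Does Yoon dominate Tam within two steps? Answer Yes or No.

Yoon did not beat Tam directly.
Yoon beat Zheng, Mori, but each of them lost to Tam. No two-step path.

No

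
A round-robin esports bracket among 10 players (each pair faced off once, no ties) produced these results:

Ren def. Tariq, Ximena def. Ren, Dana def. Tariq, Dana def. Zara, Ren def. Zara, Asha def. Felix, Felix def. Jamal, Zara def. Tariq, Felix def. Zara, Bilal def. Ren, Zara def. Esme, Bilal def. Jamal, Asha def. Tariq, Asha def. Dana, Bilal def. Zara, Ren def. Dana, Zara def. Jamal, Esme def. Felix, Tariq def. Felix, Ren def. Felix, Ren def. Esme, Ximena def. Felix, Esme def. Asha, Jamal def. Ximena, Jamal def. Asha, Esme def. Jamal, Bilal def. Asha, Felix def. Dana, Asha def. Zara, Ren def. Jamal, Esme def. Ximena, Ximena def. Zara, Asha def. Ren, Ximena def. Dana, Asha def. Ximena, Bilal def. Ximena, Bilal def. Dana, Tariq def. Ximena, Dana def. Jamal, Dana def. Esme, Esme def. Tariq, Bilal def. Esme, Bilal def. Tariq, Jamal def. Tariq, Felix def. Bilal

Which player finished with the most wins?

Bilal

Win totals: Zara 3, Tariq 2, Jamal 3, Felix 4, Esme 5, Asha 6, Dana 4, Ximena 4, Ren 6, Bilal 8.
Bilal leads with 8 wins (next highest: 6).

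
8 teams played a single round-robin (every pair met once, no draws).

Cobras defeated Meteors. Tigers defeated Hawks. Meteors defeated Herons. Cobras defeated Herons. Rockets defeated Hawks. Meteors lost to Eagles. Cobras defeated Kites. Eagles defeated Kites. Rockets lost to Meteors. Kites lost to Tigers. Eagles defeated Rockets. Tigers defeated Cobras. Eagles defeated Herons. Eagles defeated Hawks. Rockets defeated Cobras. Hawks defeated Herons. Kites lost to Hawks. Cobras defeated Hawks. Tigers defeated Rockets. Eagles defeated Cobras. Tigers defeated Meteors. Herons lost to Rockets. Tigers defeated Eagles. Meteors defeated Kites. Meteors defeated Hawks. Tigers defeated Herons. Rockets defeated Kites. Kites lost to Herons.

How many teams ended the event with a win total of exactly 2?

1

Win totals: Cobras 4, Tigers 7, Hawks 2, Eagles 6, Meteors 4, Herons 1, Kites 0, Rockets 4.
Exactly 2: Hawks — 1 team.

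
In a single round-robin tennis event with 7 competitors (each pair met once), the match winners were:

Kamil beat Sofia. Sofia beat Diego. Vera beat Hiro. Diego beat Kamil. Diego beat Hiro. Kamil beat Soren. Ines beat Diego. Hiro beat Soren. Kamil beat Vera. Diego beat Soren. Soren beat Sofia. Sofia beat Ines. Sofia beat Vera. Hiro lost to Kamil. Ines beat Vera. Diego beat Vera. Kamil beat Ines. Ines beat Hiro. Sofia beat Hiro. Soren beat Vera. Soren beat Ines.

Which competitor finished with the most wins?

Kamil

Win totals: Ines 3, Vera 1, Sofia 4, Diego 4, Soren 3, Hiro 1, Kamil 5.
Kamil leads with 5 wins (next highest: 4).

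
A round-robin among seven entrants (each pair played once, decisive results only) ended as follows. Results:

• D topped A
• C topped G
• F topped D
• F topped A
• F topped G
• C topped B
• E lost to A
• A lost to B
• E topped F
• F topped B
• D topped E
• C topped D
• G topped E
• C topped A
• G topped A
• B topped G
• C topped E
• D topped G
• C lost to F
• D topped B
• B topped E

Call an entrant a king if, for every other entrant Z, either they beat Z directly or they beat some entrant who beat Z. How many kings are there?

3

A cannot reach B, C, D, G in two steps.
B cannot reach C, D in two steps.
C reaches everyone (king).
D cannot reach C in two steps.
E reaches everyone (king).
F reaches everyone (king).
G cannot reach B, C, D in two steps.
Kings: C, E, F — 3.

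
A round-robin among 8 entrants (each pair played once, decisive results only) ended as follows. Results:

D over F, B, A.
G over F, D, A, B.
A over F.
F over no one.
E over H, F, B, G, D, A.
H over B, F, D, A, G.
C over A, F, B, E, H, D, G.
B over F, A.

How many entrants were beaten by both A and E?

A beat: F.
E beat: A, B, D, F, G, H.
Both beat: F — 1.

1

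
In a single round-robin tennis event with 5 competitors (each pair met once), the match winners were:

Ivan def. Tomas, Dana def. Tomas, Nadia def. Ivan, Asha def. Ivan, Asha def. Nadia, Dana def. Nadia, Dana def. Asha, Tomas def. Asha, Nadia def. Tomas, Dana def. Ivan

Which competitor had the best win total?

Win totals: Tomas 1, Ivan 1, Asha 2, Nadia 2, Dana 4.
Dana leads with 4 wins (next highest: 2).

Dana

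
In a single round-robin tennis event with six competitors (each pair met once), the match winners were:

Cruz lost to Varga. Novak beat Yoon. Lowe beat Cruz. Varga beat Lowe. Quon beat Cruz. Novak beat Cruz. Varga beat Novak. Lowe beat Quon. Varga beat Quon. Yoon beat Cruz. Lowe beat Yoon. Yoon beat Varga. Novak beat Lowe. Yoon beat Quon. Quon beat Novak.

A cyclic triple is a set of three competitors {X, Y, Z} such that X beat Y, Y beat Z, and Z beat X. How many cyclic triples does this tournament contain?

4

Win totals: Varga 4, Lowe 3, Yoon 3, Novak 3, Cruz 0, Quon 2.
A competitor with w wins dominates both others in C(w,2) triples; summing gives 6 + 3 + 3 + 3 + 0 + 1 = 16 transitive triples.
Total triples C(6,3) = 20, so cyclic triples = 20 − 16 = 4.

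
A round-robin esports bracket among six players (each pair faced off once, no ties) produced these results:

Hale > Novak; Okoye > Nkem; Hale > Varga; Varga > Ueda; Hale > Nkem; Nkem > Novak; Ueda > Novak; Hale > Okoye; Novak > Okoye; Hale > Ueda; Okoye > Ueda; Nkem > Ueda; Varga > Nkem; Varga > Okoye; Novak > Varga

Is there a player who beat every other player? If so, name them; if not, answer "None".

Hale

Hale has 5 wins out of 5 opponents — a perfect record.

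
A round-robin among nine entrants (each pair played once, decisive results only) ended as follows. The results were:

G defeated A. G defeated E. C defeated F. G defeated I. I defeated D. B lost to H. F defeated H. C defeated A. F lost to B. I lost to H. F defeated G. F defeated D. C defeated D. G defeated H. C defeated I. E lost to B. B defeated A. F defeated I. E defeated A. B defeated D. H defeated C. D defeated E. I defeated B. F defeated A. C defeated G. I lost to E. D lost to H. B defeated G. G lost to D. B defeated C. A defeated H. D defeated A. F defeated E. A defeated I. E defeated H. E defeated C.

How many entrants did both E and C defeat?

E beat: A, C, H, I.
C beat: A, D, F, G, I.
Both beat: A, I — 2.

2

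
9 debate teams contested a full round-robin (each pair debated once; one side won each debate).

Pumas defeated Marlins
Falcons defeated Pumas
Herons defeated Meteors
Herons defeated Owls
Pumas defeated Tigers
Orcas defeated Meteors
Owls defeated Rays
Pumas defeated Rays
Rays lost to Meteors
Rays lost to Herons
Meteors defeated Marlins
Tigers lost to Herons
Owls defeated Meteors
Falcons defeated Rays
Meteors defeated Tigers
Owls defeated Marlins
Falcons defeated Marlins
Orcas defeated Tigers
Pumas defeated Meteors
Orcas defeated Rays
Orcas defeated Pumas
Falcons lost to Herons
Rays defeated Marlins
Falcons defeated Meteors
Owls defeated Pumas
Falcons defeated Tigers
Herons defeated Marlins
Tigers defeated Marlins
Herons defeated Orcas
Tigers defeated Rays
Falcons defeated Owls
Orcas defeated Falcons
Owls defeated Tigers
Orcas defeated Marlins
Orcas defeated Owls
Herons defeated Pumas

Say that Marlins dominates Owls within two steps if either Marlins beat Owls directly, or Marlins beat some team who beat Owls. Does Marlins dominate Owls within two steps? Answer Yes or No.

No

Marlins did not beat Owls directly.
Marlins beat no one, so there is no intermediate team.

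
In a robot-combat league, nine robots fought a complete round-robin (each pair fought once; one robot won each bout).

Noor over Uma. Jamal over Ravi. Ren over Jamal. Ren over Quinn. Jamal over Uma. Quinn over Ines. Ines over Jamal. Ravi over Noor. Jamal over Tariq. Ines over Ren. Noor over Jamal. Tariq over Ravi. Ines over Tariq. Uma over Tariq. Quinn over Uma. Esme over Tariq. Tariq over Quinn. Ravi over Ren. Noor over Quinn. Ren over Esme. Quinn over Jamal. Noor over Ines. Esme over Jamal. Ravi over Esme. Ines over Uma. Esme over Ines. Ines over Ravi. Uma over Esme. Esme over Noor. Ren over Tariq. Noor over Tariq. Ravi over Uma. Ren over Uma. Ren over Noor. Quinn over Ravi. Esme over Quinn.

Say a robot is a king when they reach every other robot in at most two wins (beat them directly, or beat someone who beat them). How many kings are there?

Quinn reaches everyone (king).
Esme reaches everyone (king).
Ines reaches everyone (king).
Uma cannot reach Ren in two steps.
Ravi reaches everyone (king).
Tariq reaches everyone (king).
Jamal cannot reach Ines in two steps.
Ren reaches everyone (king).
Noor reaches everyone (king).
Kings: Quinn, Esme, Ines, Ravi, Tariq, Ren, Noor — 7.

7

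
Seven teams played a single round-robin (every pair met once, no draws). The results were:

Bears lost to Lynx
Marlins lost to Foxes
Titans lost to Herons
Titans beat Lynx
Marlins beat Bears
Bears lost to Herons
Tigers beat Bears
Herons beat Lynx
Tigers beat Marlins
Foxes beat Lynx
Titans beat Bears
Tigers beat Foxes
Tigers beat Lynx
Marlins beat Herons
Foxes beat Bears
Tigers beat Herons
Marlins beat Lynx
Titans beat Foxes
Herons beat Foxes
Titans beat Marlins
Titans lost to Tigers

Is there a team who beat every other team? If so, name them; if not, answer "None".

Tigers has 6 wins out of 6 opponents — a perfect record.

Tigers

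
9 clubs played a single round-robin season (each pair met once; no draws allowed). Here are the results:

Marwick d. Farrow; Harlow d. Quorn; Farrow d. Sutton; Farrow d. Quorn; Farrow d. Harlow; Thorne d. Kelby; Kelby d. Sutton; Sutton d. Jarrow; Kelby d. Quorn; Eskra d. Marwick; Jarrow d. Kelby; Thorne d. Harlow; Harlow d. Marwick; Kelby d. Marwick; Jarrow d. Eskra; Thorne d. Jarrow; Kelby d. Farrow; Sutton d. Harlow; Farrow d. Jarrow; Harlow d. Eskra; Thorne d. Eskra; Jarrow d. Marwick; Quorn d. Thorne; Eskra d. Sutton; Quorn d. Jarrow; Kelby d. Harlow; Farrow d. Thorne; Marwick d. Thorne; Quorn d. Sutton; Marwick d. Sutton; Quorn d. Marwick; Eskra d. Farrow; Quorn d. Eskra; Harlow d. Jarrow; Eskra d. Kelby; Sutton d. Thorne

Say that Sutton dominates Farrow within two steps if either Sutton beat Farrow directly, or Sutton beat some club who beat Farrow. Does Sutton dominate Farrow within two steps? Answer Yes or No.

No

Sutton did not beat Farrow directly.
Sutton beat Thorne, Harlow, Jarrow, but each of them lost to Farrow. No two-step path.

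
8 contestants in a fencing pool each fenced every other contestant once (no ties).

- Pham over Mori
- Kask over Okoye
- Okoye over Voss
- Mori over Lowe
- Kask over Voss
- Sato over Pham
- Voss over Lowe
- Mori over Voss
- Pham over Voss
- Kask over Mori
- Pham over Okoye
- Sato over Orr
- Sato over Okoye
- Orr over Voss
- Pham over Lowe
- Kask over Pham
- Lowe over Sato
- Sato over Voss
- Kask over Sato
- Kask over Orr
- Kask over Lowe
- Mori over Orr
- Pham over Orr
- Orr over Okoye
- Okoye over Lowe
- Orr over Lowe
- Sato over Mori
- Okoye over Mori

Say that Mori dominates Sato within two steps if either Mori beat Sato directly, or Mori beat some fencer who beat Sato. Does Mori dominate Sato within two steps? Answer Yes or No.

Mori did not beat Sato directly.
Mori beat Voss, Lowe, Orr. Of those, Lowe beat Sato.

Yes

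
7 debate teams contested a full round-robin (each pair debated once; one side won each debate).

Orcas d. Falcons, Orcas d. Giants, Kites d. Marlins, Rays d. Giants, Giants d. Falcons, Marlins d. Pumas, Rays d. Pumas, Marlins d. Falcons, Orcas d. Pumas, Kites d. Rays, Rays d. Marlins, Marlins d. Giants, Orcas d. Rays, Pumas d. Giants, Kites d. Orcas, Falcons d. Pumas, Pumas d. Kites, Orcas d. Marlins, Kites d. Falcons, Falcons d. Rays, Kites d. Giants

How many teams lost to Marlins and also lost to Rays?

Marlins beat: Giants, Falcons, Pumas.
Rays beat: Giants, Marlins, Pumas.
Both beat: Giants, Pumas — 2.

2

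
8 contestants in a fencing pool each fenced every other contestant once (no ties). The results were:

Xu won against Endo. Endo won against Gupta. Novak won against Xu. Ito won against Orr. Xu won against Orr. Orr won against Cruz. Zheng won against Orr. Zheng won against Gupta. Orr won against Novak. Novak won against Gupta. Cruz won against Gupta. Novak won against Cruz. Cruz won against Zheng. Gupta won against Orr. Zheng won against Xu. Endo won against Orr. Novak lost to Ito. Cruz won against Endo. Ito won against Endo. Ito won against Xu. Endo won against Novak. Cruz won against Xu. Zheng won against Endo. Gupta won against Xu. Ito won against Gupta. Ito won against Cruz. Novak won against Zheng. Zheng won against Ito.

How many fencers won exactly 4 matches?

Win totals: Endo 3, Cruz 4, Novak 4, Ito 6, Gupta 2, Zheng 5, Xu 2, Orr 2.
Exactly 4: Cruz, Novak — 2 fencers.

2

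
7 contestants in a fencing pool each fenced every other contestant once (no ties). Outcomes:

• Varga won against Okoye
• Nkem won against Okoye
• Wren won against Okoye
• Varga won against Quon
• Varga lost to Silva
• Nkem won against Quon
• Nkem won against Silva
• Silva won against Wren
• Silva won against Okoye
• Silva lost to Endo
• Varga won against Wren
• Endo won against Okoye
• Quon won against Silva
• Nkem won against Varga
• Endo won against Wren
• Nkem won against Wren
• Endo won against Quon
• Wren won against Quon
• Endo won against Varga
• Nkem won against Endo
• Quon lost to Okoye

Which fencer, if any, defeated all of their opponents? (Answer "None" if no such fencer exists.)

Nkem has 6 wins out of 6 opponents — a perfect record.

Nkem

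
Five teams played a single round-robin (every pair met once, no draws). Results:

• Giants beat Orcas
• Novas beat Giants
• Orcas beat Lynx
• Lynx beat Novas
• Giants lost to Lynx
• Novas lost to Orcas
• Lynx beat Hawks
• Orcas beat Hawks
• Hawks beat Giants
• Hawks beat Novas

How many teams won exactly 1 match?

2

Win totals: Orcas 3, Giants 1, Novas 1, Hawks 2, Lynx 3.
Exactly 1: Giants, Novas — 2 teams.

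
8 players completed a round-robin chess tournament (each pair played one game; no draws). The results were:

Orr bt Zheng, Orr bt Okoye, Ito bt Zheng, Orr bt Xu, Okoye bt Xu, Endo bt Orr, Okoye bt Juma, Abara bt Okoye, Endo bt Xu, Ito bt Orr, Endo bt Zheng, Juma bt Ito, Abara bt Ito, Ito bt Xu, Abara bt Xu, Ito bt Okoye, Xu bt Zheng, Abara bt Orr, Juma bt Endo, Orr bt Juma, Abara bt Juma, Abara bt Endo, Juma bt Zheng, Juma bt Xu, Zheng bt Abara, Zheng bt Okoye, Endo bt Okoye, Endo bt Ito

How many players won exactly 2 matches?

Win totals: Juma 4, Ito 4, Orr 4, Xu 1, Okoye 2, Zheng 2, Endo 5, Abara 6.
Exactly 2: Okoye, Zheng — 2 players.

2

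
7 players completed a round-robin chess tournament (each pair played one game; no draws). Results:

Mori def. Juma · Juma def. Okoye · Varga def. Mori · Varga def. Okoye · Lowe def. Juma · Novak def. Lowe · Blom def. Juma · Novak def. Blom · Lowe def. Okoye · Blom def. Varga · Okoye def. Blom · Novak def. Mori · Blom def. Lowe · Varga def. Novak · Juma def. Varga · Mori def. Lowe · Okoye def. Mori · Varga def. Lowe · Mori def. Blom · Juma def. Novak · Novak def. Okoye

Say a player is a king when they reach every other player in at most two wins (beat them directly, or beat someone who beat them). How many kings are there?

Lowe reaches everyone (king).
Blom reaches everyone (king).
Juma reaches everyone (king).
Mori reaches everyone (king).
Novak reaches everyone (king).
Okoye cannot reach Novak in two steps.
Varga reaches everyone (king).
Kings: Lowe, Blom, Juma, Mori, Novak, Varga — 6.

6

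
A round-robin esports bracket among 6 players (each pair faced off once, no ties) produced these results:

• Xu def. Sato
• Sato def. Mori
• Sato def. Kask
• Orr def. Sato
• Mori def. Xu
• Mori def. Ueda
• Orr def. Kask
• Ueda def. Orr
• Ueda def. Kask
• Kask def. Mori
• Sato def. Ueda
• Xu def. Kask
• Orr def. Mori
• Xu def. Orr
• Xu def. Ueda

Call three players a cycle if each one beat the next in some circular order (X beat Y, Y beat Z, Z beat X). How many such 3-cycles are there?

Win totals: Mori 2, Orr 3, Sato 3, Xu 4, Kask 1, Ueda 2.
A player with w wins dominates both others in C(w,2) triples; summing gives 1 + 3 + 3 + 6 + 0 + 1 = 14 transitive triples.
Total triples C(6,3) = 20, so cyclic triples = 20 − 14 = 6.

6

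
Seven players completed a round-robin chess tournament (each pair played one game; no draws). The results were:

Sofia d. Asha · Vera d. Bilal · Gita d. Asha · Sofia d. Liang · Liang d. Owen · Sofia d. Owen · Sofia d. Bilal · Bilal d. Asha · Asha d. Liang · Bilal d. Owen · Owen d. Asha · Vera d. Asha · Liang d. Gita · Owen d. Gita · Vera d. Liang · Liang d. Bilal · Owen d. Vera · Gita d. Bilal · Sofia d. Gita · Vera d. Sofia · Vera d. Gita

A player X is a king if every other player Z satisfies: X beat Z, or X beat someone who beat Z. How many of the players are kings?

Asha cannot reach Vera, Sofia in two steps.
Liang cannot reach Sofia in two steps.
Vera reaches everyone (king).
Owen reaches everyone (king).
Gita cannot reach Vera, Sofia in two steps.
Bilal cannot reach Sofia in two steps.
Sofia reaches everyone (king).
Kings: Vera, Owen, Sofia — 3.

3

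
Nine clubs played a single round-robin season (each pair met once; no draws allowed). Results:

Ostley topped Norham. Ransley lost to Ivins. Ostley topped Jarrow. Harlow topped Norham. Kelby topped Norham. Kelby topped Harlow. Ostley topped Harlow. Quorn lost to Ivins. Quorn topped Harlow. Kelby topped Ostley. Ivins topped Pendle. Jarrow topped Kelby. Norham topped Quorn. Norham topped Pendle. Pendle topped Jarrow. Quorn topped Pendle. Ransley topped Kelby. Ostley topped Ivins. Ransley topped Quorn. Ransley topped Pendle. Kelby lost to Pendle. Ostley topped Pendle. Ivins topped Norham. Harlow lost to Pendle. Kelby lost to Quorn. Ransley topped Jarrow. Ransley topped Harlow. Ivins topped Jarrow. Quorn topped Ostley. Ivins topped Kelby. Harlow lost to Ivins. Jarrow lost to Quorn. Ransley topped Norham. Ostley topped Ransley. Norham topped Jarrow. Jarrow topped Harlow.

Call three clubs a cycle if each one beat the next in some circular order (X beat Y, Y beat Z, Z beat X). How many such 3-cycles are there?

Win totals: Quorn 5, Kelby 3, Ostley 6, Jarrow 2, Pendle 3, Harlow 1, Ransley 6, Ivins 7, Norham 3.
A club with w wins dominates both others in C(w,2) triples; summing gives 10 + 3 + 15 + 1 + 3 + 0 + 15 + 21 + 3 = 71 transitive triples.
Total triples C(9,3) = 84, so cyclic triples = 84 − 71 = 13.

13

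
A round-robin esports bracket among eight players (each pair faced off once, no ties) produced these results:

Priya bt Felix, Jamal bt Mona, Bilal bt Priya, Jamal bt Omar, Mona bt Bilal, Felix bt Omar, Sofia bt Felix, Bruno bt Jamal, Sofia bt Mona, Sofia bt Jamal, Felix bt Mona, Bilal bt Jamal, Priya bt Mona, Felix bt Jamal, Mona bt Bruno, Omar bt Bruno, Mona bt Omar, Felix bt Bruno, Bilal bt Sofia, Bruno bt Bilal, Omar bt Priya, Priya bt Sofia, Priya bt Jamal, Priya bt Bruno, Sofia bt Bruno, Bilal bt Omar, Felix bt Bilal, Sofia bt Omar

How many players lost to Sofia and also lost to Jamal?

Sofia beat: Mona, Jamal, Felix, Omar, Bruno.
Jamal beat: Mona, Omar.
Both beat: Mona, Omar — 2.

2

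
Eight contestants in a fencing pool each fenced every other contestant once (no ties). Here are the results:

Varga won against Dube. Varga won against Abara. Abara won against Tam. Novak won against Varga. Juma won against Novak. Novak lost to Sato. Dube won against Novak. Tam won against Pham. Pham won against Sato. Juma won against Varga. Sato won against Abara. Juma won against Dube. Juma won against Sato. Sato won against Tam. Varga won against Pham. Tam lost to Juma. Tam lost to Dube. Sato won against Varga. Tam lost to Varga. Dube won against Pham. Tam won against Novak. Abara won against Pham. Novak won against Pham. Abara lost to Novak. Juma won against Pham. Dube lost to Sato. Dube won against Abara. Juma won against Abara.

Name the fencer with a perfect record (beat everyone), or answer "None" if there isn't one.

Juma

Juma has 7 wins out of 7 opponents — a perfect record.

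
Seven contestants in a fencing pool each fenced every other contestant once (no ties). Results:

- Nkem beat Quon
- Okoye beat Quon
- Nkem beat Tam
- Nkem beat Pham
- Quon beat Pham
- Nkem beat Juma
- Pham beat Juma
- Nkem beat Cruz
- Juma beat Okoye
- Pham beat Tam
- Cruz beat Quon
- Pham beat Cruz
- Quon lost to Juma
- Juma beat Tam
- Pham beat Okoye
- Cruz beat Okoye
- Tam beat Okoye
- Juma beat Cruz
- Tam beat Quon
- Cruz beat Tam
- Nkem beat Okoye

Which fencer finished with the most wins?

Nkem

Win totals: Juma 4, Okoye 1, Cruz 3, Nkem 6, Quon 1, Pham 4, Tam 2.
Nkem leads with 6 wins (next highest: 4).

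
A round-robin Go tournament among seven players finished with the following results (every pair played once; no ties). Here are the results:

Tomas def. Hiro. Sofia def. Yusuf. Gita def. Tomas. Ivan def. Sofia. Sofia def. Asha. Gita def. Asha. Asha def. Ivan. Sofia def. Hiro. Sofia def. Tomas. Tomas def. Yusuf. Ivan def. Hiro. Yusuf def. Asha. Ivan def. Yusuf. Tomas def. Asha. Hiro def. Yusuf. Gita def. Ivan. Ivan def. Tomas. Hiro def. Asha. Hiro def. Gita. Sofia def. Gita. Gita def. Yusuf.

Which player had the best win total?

Win totals: Asha 1, Yusuf 1, Sofia 5, Ivan 4, Tomas 3, Hiro 3, Gita 4.
Sofia leads with 5 wins (next highest: 4).

Sofia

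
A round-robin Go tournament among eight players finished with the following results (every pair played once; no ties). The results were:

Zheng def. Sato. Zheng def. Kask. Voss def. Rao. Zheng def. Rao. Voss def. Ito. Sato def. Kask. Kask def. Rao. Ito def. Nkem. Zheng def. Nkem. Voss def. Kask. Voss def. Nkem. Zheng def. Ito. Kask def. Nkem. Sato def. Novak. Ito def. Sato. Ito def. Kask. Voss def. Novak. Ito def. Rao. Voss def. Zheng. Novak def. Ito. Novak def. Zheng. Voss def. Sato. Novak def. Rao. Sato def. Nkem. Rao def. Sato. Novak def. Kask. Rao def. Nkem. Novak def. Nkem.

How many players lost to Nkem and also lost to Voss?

Nkem beat: no one.
Voss beat: Kask, Nkem, Sato, Rao, Novak, Zheng, Ito.
No one was beaten by both.

0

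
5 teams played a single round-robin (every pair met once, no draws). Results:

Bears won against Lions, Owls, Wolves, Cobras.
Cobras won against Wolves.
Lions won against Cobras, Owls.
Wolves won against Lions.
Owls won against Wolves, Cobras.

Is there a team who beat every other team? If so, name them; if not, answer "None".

Bears has 4 wins out of 4 opponents — a perfect record.

Bears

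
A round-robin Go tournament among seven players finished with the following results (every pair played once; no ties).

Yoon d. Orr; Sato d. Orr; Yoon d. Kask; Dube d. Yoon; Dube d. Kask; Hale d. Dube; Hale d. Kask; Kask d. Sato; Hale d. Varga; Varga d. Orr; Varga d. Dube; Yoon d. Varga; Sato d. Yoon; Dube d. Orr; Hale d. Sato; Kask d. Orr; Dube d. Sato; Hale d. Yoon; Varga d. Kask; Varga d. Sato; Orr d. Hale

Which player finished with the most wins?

Win totals: Yoon 3, Dube 4, Kask 2, Hale 5, Orr 1, Varga 4, Sato 2.
Hale leads with 5 wins (next highest: 4).

Hale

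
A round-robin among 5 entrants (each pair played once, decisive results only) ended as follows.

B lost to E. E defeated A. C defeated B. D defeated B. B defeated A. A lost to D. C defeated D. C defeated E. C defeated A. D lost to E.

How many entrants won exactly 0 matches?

1

Win totals: A 0, B 1, C 4, D 2, E 3.
Exactly 0: A — 1 entrant.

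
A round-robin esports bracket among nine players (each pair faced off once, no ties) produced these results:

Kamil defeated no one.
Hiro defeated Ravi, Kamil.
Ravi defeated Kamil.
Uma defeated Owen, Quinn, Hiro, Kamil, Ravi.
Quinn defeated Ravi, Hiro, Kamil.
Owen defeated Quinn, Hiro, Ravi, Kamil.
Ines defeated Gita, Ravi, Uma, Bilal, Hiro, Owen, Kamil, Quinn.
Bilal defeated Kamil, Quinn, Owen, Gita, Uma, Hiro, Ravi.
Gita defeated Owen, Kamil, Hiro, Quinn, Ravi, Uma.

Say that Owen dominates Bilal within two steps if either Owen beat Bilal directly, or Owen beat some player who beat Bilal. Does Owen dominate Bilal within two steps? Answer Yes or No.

No

Owen did not beat Bilal directly.
Owen beat Hiro, Ravi, Quinn, Kamil, but each of them lost to Bilal. No two-step path.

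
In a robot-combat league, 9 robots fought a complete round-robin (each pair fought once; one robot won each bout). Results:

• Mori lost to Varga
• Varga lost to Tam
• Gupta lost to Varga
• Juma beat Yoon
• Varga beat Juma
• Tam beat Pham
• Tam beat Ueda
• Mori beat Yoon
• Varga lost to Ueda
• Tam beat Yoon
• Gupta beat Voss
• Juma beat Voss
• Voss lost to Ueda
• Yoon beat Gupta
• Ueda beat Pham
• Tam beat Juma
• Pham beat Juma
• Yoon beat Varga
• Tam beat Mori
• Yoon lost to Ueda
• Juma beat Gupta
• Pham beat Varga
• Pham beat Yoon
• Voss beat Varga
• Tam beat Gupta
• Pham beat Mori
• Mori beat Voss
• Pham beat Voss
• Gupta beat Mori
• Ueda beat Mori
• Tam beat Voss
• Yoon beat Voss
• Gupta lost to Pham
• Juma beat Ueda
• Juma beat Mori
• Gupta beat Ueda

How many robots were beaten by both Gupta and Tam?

Gupta beat: Voss, Mori, Ueda.
Tam beat: Varga, Pham, Voss, Yoon, Mori, Ueda, Juma, Gupta.
Both beat: Voss, Mori, Ueda — 3.

3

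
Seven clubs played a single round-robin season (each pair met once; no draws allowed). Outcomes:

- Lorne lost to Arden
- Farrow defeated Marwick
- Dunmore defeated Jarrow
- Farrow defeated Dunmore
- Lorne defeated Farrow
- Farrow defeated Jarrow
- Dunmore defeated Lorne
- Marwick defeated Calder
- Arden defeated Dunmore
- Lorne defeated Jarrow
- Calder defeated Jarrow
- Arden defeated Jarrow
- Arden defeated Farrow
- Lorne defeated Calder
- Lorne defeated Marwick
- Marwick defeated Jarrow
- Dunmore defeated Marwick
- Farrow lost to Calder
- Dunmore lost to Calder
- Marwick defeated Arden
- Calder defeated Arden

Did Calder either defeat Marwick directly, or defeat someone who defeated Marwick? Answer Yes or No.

Yes

Calder did not beat Marwick directly.
Calder beat Arden, Farrow, Dunmore, Jarrow. Of those, Farrow beat Marwick.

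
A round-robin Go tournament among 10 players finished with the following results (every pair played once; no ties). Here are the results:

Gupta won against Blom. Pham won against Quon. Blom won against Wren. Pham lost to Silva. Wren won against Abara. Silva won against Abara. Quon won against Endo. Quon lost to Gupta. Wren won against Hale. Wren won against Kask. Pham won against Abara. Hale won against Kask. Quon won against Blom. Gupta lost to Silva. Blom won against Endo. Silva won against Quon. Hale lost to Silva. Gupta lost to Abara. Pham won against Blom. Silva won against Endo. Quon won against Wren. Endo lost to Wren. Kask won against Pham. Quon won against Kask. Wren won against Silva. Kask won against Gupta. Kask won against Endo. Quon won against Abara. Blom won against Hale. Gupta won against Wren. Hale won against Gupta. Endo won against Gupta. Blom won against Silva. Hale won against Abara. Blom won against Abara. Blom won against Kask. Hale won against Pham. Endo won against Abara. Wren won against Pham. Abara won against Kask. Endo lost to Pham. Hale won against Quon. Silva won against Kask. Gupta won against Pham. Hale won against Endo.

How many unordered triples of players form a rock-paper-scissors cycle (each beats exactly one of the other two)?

27

Win totals: Abara 2, Endo 2, Quon 5, Kask 3, Pham 4, Blom 6, Silva 7, Wren 6, Hale 6, Gupta 4.
A player with w wins dominates both others in C(w,2) triples; summing gives 1 + 1 + 10 + 3 + 6 + 15 + 21 + 15 + 15 + 6 = 93 transitive triples.
Total triples C(10,3) = 120, so cyclic triples = 120 − 93 = 27.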